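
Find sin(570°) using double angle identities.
sin(570°) = 2 sin 285° cos 285° = -1/2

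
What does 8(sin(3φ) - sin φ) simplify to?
8(sin(3φ) - sin φ) = 8(2 cos(2φ) sin φ) (using Sum-to-product)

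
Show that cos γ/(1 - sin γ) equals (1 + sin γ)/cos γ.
RHS = (1 + sin γ)(1 - sin γ) / (cos γ(1 - sin γ)) = (1 - sin²γ) / (cos γ(1 - sin γ)) = cos²γ / (cos γ(1 - sin γ)) = cos γ/(1 - sin γ) = LHS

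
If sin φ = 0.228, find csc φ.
csc φ = 1/sin φ = 4.386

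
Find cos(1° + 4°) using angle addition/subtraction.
cos(1° + 4°) = cos 1° cos 4° - sin 1° sin 4° = 0.9962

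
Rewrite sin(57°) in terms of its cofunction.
sin(57°) = cos(90° - 57°) = cos(33°)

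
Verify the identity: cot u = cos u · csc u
RHS = cos u · (1/sin u) = cos u/sin u = cot u = LHS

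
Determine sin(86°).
sin(86°) = 0.9976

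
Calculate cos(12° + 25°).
cos(12° + 25°) = cos 12° cos 25° - sin 12° sin 25° = 0.7986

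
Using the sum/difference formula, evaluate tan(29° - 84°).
tan(29° - 84°) = (tan 29° - tan 84°)/(1 + tan 29° tan 84°) = -1.428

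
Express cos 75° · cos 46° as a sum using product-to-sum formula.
cos 75° cos 46° = (1/2)[cos(75°-46°) + cos(75°+46°)]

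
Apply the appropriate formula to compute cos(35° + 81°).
cos(35° + 81°) = cos 35° cos 81° - sin 35° sin 81° = -0.4384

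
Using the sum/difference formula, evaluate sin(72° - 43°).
sin(72° - 43°) = sin 72° cos 43° - cos 72° sin 43° = 0.4848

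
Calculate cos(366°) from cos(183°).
cos(366°) = 2cos²183° - 1 = 0.9945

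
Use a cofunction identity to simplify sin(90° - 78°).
sin(90° - 78°) = cos(78°)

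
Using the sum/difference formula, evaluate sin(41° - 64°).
sin(41° - 64°) = sin 41° cos 64° - cos 41° sin 64° = -0.3907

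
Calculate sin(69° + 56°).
sin(69° + 56°) = sin 69° cos 56° + cos 69° sin 56° = 0.8192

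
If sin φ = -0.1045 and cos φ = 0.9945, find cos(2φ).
cos(2φ) = cos²φ - sin²φ = 0.9781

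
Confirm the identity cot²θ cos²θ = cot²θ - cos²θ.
RHS = cos²θ/sin²θ - cos²θ = cos²θ(1/sin²θ - 1) = cos²θ · (1 - sin²θ)/sin²θ = cos²θ · cos²θ/sin²θ = cos²θ · cot²θ = LHS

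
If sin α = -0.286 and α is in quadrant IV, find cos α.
cos α = 0.9582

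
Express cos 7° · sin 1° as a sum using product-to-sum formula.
cos 7° sin 1° = (1/2)[sin(7°+1°) - sin(7°-1°)]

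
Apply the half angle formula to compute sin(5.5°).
sin(5.5°) = √((1 - cos 11°)/2) = 0.09585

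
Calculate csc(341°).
csc(341°) = -3.072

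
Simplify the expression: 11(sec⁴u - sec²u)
11(sec⁴u - sec²u) = 11(tan⁴u + tan²u) (using Pythagorean)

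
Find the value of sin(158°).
sin(158°) = 0.3746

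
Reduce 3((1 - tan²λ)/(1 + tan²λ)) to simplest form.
3((1 - tan²λ)/(1 + tan²λ)) = 3(cos(2λ)) (using Double angle)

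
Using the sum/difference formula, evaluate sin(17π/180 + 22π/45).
sin(17π/180 + 22π/45) = sin 17π/180 cos 22π/45 + cos 17π/180 sin 22π/45 = (√6+√2)/4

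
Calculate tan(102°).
tan(102°) = -4.705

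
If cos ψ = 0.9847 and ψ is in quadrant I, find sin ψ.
sin ψ = 0.1743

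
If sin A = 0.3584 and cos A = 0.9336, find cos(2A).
cos(2A) = cos²A - sin²A = 0.7432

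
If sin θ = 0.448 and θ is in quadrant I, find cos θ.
cos θ = 0.894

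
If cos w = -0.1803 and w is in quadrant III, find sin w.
sin w = -0.9836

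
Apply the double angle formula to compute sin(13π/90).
sin(13π/90) = 2 sin 13π/180 cos 13π/180 = 0.4384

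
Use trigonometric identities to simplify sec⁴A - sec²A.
sec⁴A - sec²A = tan⁴A + tan²A (using Pythagorean)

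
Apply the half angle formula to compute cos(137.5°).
cos(137.5°) = -√((1 + cos 275°)/2) = -0.7373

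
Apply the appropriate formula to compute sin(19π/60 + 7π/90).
sin(19π/60 + 7π/90) = sin 19π/60 cos 7π/90 + cos 19π/60 sin 7π/90 = 0.9455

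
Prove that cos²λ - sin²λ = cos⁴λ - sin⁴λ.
RHS = (cos²λ - sin²λ)(cos²λ + sin²λ) = (cos²λ - sin²λ) · 1 = cos²λ - sin²λ = LHS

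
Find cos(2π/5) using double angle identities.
cos(2π/5) = cos²π/5 - sin²π/5 = 0.309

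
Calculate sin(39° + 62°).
sin(39° + 62°) = sin 39° cos 62° + cos 39° sin 62° = 0.9816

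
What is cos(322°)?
cos(322°) = 0.788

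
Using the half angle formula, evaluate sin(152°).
sin(152°) = √((1 - cos 304°)/2) = 0.4695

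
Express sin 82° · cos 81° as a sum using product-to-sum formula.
sin 82° cos 81° = (1/2)[sin(82°+81°) + sin(82°-81°)]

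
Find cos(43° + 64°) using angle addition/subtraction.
cos(43° + 64°) = cos 43° cos 64° - sin 43° sin 64° = -0.2924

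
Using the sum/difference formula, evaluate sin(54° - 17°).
sin(54° - 17°) = sin 54° cos 17° - cos 54° sin 17° = 0.6018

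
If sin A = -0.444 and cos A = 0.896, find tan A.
tan A = sin A / cos A = -0.4955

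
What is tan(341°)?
tan(341°) = -0.3443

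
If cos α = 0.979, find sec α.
sec α = 1/cos α = 1.021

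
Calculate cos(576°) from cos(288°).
cos(576°) = 1 - 2sin²288° = -0.809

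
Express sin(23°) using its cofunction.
sin(23°) = cos(90° - 23°) = cos(67°)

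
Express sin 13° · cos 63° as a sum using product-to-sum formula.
sin 13° cos 63° = (1/2)[sin(13°+63°) + sin(13°-63°)]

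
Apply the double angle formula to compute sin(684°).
sin(684°) = 2 sin 342° cos 342° = -0.5878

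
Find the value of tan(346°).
tan(346°) = -0.2493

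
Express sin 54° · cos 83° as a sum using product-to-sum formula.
sin 54° cos 83° = (1/2)[sin(54°+83°) + sin(54°-83°)]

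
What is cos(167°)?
cos(167°) = -0.9744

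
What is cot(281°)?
cot(281°) = -0.1944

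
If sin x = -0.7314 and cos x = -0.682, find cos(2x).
cos(2x) = cos²x - sin²x = -0.06982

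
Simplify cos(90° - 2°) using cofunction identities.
cos(90° - 2°) = sin(2°)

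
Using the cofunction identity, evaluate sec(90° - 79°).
sec(90° - 79°) = csc(79°) = 1.019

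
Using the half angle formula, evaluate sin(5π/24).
sin(5π/24) = √((1 - cos 5π/12)/2) = 0.6088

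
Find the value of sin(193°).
sin(193°) = -0.225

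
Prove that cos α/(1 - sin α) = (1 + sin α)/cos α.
RHS = (1 + sin α)(1 - sin α) / (cos α(1 - sin α)) = (1 - sin²α) / (cos α(1 - sin α)) = cos²α / (cos α(1 - sin α)) = cos α/(1 - sin α) = LHS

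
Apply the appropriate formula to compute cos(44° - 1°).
cos(44° - 1°) = cos 44° cos 1° + sin 44° sin 1° = 0.7314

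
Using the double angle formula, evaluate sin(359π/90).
sin(359π/90) = 2 sin 359π/180 cos 359π/180 = -0.0349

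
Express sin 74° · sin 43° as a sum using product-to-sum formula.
sin 74° sin 43° = (1/2)[cos(74°-43°) - cos(74°+43°)]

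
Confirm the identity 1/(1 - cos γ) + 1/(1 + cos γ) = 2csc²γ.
LHS = [(1 + cos γ) + (1 - cos γ)] / [(1 - cos γ)(1 + cos γ)] = 2/(1 - cos²γ) = 2/sin²γ = 2csc²γ = RHS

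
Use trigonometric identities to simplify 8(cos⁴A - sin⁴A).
8(cos⁴A - sin⁴A) = 8(cos(2A)) (using Factoring + double angle)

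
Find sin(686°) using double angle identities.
sin(686°) = 2 sin 343° cos 343° = -0.5592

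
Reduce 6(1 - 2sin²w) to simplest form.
6(1 - 2sin²w) = 6(cos(2w)) (using Double angle)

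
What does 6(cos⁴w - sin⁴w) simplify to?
6(cos⁴w - sin⁴w) = 6(cos(2w)) (using Factoring + double angle)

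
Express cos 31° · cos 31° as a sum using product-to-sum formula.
cos 31° cos 31° = (1/2)[cos(31°-31°) + cos(31°+31°)]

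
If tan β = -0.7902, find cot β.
cot β = 1/tan β = -1.266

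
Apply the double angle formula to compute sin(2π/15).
sin(2π/15) = 2 sin π/15 cos π/15 = 0.4067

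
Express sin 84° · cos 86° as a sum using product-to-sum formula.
sin 84° cos 86° = (1/2)[sin(84°+86°) + sin(84°-86°)]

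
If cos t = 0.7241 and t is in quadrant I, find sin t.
sin t = 0.6897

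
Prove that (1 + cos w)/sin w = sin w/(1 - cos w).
RHS = sin w(1 + cos w) / ((1 - cos w)(1 + cos w)) = sin w(1 + cos w) / (1 - cos²w) = sin w(1 + cos w) / sin²w = (1 + cos w)/sin w = LHS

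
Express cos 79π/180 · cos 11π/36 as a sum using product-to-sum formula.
cos 79π/180 cos 11π/36 = (1/2)[cos(79π/180-11π/36) + cos(79π/180+11π/36)]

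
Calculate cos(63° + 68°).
cos(63° + 68°) = cos 63° cos 68° - sin 63° sin 68° = -0.6561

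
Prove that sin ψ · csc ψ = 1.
LHS = sin ψ · (1/sin ψ) = 1 = RHS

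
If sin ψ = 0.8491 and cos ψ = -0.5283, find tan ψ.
tan ψ = sin ψ / cos ψ = -1.607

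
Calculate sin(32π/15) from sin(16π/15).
sin(32π/15) = 2 sin 16π/15 cos 16π/15 = 0.4067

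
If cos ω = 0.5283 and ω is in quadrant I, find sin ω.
sin ω = 0.8491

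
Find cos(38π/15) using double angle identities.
cos(38π/15) = cos²19π/15 - sin²19π/15 = -0.1045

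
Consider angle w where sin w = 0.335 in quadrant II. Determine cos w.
cos w = ±√(1 - sin²w) = -0.9422 (negative in QII)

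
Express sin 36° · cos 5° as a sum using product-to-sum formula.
sin 36° cos 5° = (1/2)[sin(36°+5°) + sin(36°-5°)]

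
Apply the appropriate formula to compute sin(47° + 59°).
sin(47° + 59°) = sin 47° cos 59° + cos 47° sin 59° = 0.9613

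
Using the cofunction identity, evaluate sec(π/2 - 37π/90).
sec(π/2 - 37π/90) = csc(37π/90) = 1.04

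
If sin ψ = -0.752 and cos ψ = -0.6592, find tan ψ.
tan ψ = sin ψ / cos ψ = 1.141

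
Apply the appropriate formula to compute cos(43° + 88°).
cos(43° + 88°) = cos 43° cos 88° - sin 43° sin 88° = -0.6561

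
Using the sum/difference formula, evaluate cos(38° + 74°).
cos(38° + 74°) = cos 38° cos 74° - sin 38° sin 74° = -0.3746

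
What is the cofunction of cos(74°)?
cos(74°) = sin(90° - 74°) = sin(16°)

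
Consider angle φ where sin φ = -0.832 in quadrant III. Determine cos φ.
cos φ = ±√(1 - sin²φ) = -0.5548 (negative in QIII)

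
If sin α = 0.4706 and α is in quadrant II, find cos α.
cos α = -0.8823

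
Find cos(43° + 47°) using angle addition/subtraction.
cos(43° + 47°) = cos 43° cos 47° - sin 43° sin 47° = 0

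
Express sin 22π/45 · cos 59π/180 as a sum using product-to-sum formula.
sin 22π/45 cos 59π/180 = (1/2)[sin(22π/45+59π/180) + sin(22π/45-59π/180)]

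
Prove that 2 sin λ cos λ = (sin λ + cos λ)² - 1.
RHS = sin²λ + 2 sin λ cos λ + cos²λ - 1 = (sin²λ + cos²λ) + 2 sin λ cos λ - 1 = 1 + 2 sin λ cos λ - 1 = 2 sin λ cos λ = LHS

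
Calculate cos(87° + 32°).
cos(87° + 32°) = cos 87° cos 32° - sin 87° sin 32° = -0.4848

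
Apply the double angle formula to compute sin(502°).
sin(502°) = 2 sin 251° cos 251° = 0.6157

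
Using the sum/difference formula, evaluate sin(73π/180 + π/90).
sin(73π/180 + π/90) = sin 73π/180 cos π/90 + cos 73π/180 sin π/90 = (√6+√2)/4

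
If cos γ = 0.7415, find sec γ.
sec γ = 1/cos γ = 1.349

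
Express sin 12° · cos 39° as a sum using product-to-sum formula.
sin 12° cos 39° = (1/2)[sin(12°+39°) + sin(12°-39°)]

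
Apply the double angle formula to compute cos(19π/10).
cos(19π/10) = cos²19π/20 - sin²19π/20 = 0.9511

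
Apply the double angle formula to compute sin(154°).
sin(154°) = 2 sin 77° cos 77° = 0.4384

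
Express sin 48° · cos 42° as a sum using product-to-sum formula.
sin 48° cos 42° = (1/2)[sin(48°+42°) + sin(48°-42°)]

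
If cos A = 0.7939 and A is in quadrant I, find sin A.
sin A = 0.608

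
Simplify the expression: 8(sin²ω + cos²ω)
8(sin²ω + cos²ω) = 8 (using Pythagorean identity)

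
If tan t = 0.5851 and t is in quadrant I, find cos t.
cos t = 0.8631 (using tan²t + 1 = sec²t)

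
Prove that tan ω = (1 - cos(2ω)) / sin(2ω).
RHS = 2sin²ω / (2 sin ω cos ω) = sin ω/cos ω = tan ω = LHS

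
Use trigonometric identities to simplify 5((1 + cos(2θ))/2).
5((1 + cos(2θ))/2) = 5(cos²θ) (using Power reduction)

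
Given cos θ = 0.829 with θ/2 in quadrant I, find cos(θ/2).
cos(θ/2) = ±√((1 + cos θ)/2); positive since θ/2 ∈ QI, so cos(θ/2) = 0.9563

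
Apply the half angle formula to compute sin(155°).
sin(155°) = √((1 - cos 310°)/2) = 0.4226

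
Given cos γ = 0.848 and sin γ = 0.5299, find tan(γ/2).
tan(γ/2) = sin γ / (1 + cos γ) = 0.2867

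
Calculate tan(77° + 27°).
tan(77° + 27°) = (tan 77° + tan 27°)/(1 - tan 77° tan 27°) = -4.011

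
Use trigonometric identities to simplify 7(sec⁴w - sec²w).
7(sec⁴w - sec²w) = 7(tan⁴w + tan²w) (using Pythagorean)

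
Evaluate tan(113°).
tan(113°) = -2.356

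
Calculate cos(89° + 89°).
cos(89° + 89°) = cos 89° cos 89° - sin 89° sin 89° = -0.9994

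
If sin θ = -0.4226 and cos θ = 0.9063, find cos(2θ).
cos(2θ) = cos²θ - sin²θ = 0.6428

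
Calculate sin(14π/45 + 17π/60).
sin(14π/45 + 17π/60) = sin 14π/45 cos 17π/60 + cos 14π/45 sin 17π/60 = 0.9563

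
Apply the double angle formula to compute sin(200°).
sin(200°) = 2 sin 100° cos 100° = -0.342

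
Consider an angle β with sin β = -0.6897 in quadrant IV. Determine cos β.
cos β = √(1 - sin²β) = 0.7241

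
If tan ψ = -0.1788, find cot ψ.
cot ψ = 1/tan ψ = -5.593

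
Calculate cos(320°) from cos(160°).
cos(320°) = cos²160° - sin²160° = 0.766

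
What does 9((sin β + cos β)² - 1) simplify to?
9((sin β + cos β)² - 1) = 9(sin(2β)) (using Pythagorean + double angle)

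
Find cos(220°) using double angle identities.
cos(220°) = cos²110° - sin²110° = -0.766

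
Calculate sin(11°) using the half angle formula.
sin(11°) = √((1 - cos 22°)/2) = 0.1908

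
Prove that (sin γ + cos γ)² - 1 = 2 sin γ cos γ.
LHS = sin²γ + 2 sin γ cos γ + cos²γ - 1 = (sin²γ + cos²γ) + 2 sin γ cos γ - 1 = 1 + 2 sin γ cos γ - 1 = 2 sin γ cos γ = RHS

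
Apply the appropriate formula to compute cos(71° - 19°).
cos(71° - 19°) = cos 71° cos 19° + sin 71° sin 19° = 0.6157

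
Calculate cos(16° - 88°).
cos(16° - 88°) = cos 16° cos 88° + sin 16° sin 88° = 0.309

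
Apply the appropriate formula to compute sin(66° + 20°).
sin(66° + 20°) = sin 66° cos 20° + cos 66° sin 20° = 0.9976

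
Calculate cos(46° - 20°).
cos(46° - 20°) = cos 46° cos 20° + sin 46° sin 20° = 0.8988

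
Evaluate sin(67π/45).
sin(67π/45) = -0.9994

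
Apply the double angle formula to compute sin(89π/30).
sin(89π/30) = 2 sin 89π/60 cos 89π/60 = 0.1045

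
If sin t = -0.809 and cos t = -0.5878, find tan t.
tan t = sin t / cos t = 1.376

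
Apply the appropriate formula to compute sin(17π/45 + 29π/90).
sin(17π/45 + 29π/90) = sin 17π/45 cos 29π/90 + cos 17π/45 sin 29π/90 = 0.809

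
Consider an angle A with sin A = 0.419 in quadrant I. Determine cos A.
cos A = √(1 - sin²A) = 0.908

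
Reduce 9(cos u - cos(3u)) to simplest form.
9(cos u - cos(3u)) = 9(2 sin(2u) sin u) (using Sum-to-product)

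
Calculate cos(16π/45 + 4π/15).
cos(16π/45 + 4π/15) = cos 16π/45 cos 4π/15 - sin 16π/45 sin 4π/15 = -0.3746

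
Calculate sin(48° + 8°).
sin(48° + 8°) = sin 48° cos 8° + cos 48° sin 8° = 0.829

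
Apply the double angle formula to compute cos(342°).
cos(342°) = cos²171° - sin²171° = 0.9511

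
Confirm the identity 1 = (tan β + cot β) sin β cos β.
RHS = (sin β/cos β + cos β/sin β) sin β cos β = ((sin²β + cos²β)/(sin β cos β)) · sin β cos β = sin²β + cos²β = 1 = LHS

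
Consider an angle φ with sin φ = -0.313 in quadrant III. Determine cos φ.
cos φ = ±√(1 - sin²φ) = -0.9498 (negative in QIII)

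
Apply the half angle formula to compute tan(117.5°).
tan(117.5°) = sin 235° / (1 + cos 235°) = -1.921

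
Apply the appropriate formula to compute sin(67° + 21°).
sin(67° + 21°) = sin 67° cos 21° + cos 67° sin 21° = 0.9994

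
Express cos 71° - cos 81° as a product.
cos 71° - cos 81° = -2 sin(76°) sin(-5°)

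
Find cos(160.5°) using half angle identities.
cos(160.5°) = -√((1 + cos 321°)/2) = -0.9426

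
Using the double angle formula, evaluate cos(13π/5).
cos(13π/5) = cos²13π/10 - sin²13π/10 = -0.309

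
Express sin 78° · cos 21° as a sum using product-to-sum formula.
sin 78° cos 21° = (1/2)[sin(78°+21°) + sin(78°-21°)]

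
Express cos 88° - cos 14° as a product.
cos 88° - cos 14° = -2 sin(51°) sin(37°)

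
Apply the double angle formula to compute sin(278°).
sin(278°) = 2 sin 139° cos 139° = -0.9903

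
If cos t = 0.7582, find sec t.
sec t = 1/cos t = 1.319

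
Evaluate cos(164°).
cos(164°) = -0.9613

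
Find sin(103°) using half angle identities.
sin(103°) = √((1 - cos 206°)/2) = 0.9744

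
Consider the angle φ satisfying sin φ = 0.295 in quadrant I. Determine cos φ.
cos φ = √(1 - sin²φ) = 0.9555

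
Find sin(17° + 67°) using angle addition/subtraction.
sin(17° + 67°) = sin 17° cos 67° + cos 17° sin 67° = 0.9945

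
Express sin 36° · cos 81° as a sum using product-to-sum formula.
sin 36° cos 81° = (1/2)[sin(36°+81°) + sin(36°-81°)]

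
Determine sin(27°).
sin(27°) = 0.454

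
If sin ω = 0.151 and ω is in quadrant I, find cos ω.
cos ω = 0.9885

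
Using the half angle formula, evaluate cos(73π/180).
cos(73π/180) = √((1 + cos 73π/90)/2) = 0.2924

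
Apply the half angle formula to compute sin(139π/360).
sin(139π/360) = √((1 - cos 139π/180)/2) = 0.9367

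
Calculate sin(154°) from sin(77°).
sin(154°) = 2 sin 77° cos 77° = 0.4384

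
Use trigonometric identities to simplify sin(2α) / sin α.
sin(2α) / sin α = 2 cos α (using Double angle)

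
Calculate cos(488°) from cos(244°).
cos(488°) = cos²244° - sin²244° = -0.6157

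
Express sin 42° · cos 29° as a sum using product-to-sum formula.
sin 42° cos 29° = (1/2)[sin(42°+29°) + sin(42°-29°)]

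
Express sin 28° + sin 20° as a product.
sin 28° + sin 20° = 2 sin(24°) cos(4°)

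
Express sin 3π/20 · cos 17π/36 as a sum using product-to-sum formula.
sin 3π/20 cos 17π/36 = (1/2)[sin(3π/20+17π/36) + sin(3π/20-17π/36)]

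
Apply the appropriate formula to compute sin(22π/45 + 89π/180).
sin(22π/45 + 89π/180) = sin 22π/45 cos 89π/180 + cos 22π/45 sin 89π/180 = 0.05234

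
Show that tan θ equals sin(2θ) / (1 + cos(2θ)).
RHS = 2 sin θ cos θ / (2cos²θ) = sin θ/cos θ = tan θ = LHS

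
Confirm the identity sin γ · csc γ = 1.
LHS = sin γ · (1/sin γ) = 1 = RHS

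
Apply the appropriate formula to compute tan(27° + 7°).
tan(27° + 7°) = (tan 27° + tan 7°)/(1 - tan 27° tan 7°) = 0.6745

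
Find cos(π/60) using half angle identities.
cos(π/60) = √((1 + cos π/30)/2) = 0.9986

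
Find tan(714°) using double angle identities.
tan(714°) = 2 tan 357° / (1 - tan²357°) = -0.1051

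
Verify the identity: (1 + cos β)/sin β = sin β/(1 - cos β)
RHS = sin β(1 + cos β) / ((1 - cos β)(1 + cos β)) = sin β(1 + cos β) / (1 - cos²β) = sin β(1 + cos β) / sin²β = (1 + cos β)/sin β = LHS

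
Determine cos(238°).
cos(238°) = -0.5299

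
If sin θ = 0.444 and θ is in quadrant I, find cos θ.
cos θ = 0.896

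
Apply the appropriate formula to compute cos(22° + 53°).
cos(22° + 53°) = cos 22° cos 53° - sin 22° sin 53° = (√6-√2)/4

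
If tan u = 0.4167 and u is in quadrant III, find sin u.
sin u = -0.3846 (using tan²u + 1 = sec²u)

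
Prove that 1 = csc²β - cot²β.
RHS = 1/sin²β - cos²β/sin²β = (1 - cos²β)/sin²β = sin²β/sin²β = 1 = LHS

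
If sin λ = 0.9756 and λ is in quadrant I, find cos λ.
cos λ = 0.2196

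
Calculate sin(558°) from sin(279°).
sin(558°) = 2 sin 279° cos 279° = -0.309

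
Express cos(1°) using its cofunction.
cos(1°) = sin(90° - 1°) = sin(89°)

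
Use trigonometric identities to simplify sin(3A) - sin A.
sin(3A) - sin A = 2 cos(2A) sin A (using Sum-to-product)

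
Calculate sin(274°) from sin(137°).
sin(274°) = 2 sin 137° cos 137° = -0.9976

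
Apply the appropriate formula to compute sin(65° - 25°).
sin(65° - 25°) = sin 65° cos 25° - cos 65° sin 25° = 0.6428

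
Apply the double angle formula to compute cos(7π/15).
cos(7π/15) = cos²7π/30 - sin²7π/30 = 0.1045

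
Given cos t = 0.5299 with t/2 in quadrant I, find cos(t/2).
cos(t/2) = ±√((1 + cos t)/2); positive since t/2 ∈ QI, so cos(t/2) = 0.8746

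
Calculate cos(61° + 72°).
cos(61° + 72°) = cos 61° cos 72° - sin 61° sin 72° = -0.682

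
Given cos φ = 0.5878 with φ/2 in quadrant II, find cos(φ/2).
cos(φ/2) = ±√((1 + cos φ)/2); negative since φ/2 ∈ QII, so cos(φ/2) = -0.891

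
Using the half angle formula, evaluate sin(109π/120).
sin(109π/120) = √((1 - cos 109π/60)/2) = 0.284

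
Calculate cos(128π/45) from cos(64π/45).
cos(128π/45) = cos²64π/45 - sin²64π/45 = -0.8829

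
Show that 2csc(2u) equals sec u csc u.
LHS = 2/sin(2u) = 2/(2 sin u cos u) = 1/(sin u cos u) = (1/cos u)(1/sin u) = sec u csc u = RHS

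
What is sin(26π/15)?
sin(26π/15) = -0.7431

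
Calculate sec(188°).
sec(188°) = -1.01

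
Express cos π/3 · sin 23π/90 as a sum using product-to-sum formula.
cos π/3 sin 23π/90 = (1/2)[sin(π/3+23π/90) - sin(π/3-23π/90)]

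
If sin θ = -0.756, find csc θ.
csc θ = 1/sin θ = -1.323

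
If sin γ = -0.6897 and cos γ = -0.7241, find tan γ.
tan γ = sin γ / cos γ = 0.9525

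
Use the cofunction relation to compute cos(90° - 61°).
cos(90° - 61°) = sin(61°) = 0.8746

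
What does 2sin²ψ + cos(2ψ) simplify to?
2sin²ψ + cos(2ψ) = 1 (using Double angle)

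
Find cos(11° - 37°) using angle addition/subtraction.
cos(11° - 37°) = cos 11° cos 37° + sin 11° sin 37° = 0.8988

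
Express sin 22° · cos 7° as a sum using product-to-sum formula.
sin 22° cos 7° = (1/2)[sin(22°+7°) + sin(22°-7°)]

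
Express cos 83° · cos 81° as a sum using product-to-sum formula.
cos 83° cos 81° = (1/2)[cos(83°-81°) + cos(83°+81°)]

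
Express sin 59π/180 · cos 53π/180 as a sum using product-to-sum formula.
sin 59π/180 cos 53π/180 = (1/2)[sin(59π/180+53π/180) + sin(59π/180-53π/180)]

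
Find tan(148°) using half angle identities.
tan(148°) = sin 296° / (1 + cos 296°) = -0.6249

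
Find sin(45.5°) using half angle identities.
sin(45.5°) = √((1 - cos 91°)/2) = 0.7133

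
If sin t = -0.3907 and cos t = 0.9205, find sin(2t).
sin(2t) = 2 sin t cos t = -0.7193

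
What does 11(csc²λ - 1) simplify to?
11(csc²λ - 1) = 11(cot²λ) (using Pythagorean identity)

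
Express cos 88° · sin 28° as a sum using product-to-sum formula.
cos 88° sin 28° = (1/2)[sin(88°+28°) - sin(88°-28°)]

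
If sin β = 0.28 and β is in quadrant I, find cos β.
cos β = 0.96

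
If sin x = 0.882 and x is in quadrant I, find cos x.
cos x = 0.4712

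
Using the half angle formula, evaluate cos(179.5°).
cos(179.5°) = -√((1 + cos 359°)/2) = -1.0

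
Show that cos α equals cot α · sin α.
RHS = (cos α/sin α) · sin α = cos α = LHS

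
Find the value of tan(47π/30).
tan(47π/30) = -4.705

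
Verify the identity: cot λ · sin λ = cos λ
LHS = (cos λ/sin λ) · sin λ = cos λ = RHS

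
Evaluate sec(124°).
sec(124°) = -1.788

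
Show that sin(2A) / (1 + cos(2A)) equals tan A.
LHS = 2 sin A cos A / (2cos²A) = sin A/cos A = tan A = RHS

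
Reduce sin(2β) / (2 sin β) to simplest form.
sin(2β) / (2 sin β) = cos β (using Double angle)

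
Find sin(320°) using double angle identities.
sin(320°) = 2 sin 160° cos 160° = -0.6428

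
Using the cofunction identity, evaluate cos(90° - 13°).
cos(90° - 13°) = sin(13°) = 0.225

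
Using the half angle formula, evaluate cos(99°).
cos(99°) = -√((1 + cos 198°)/2) = -0.1564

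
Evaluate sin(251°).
sin(251°) = -0.9455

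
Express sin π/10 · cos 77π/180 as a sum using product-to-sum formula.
sin π/10 cos 77π/180 = (1/2)[sin(π/10+77π/180) + sin(π/10-77π/180)]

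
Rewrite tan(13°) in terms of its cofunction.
tan(13°) = cot(90° - 13°) = cot(77°)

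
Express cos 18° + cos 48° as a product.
cos 18° + cos 48° = 2 cos(33°) cos(-15°)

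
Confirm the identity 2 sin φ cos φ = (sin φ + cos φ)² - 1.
RHS = sin²φ + 2 sin φ cos φ + cos²φ - 1 = (sin²φ + cos²φ) + 2 sin φ cos φ - 1 = 1 + 2 sin φ cos φ - 1 = 2 sin φ cos φ = LHS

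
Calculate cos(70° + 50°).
cos(70° + 50°) = cos 70° cos 50° - sin 70° sin 50° = -1/2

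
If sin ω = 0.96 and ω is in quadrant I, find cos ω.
cos ω = 0.28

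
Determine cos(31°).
cos(31°) = 0.8572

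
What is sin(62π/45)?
sin(62π/45) = -0.9272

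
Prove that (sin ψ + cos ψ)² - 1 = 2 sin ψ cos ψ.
LHS = sin²ψ + 2 sin ψ cos ψ + cos²ψ - 1 = (sin²ψ + cos²ψ) + 2 sin ψ cos ψ - 1 = 1 + 2 sin ψ cos ψ - 1 = 2 sin ψ cos ψ = RHS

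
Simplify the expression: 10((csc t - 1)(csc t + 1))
10((csc t - 1)(csc t + 1)) = 10(cot²t) (using Diff. of squares)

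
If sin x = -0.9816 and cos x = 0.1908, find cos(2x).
cos(2x) = cos²x - sin²x = -0.9271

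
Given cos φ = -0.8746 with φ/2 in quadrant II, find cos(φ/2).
cos(φ/2) = ±√((1 + cos φ)/2); negative since φ/2 ∈ QII, so cos(φ/2) = -0.2504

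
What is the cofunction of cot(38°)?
cot(38°) = tan(90° - 38°) = tan(52°)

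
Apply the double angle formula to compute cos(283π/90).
cos(283π/90) = cos²283π/180 - sin²283π/180 = -0.8988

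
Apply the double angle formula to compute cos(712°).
cos(712°) = cos²356° - sin²356° = 0.9903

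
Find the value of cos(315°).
cos(315°) = √2/2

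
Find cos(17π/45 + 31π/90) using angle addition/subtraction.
cos(17π/45 + 31π/90) = cos 17π/45 cos 31π/90 - sin 17π/45 sin 31π/90 = -0.6428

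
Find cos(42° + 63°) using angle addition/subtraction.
cos(42° + 63°) = cos 42° cos 63° - sin 42° sin 63° = -(√6-√2)/4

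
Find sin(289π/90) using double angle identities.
sin(289π/90) = 2 sin 289π/180 cos 289π/180 = -0.6157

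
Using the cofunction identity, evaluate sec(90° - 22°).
sec(90° - 22°) = csc(22°) = 2.669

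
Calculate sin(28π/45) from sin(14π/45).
sin(28π/45) = 2 sin 14π/45 cos 14π/45 = 0.9272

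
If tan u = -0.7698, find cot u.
cot u = 1/tan u = -1.299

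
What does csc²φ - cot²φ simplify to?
csc²φ - cot²φ = 1 (using Pythagorean identity)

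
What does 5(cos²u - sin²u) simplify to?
5(cos²u - sin²u) = 5(cos(2u)) (using Double angle)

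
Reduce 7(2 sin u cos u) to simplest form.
7(2 sin u cos u) = 7(sin(2u)) (using Double angle)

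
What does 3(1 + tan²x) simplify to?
3(1 + tan²x) = 3(sec²x) (using Pythagorean identity)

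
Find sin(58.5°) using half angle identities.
sin(58.5°) = √((1 - cos 117°)/2) = 0.8526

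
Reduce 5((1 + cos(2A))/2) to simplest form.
5((1 + cos(2A))/2) = 5(cos²A) (using Power reduction)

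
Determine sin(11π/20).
sin(11π/20) = 0.9877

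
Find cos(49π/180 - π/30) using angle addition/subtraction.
cos(49π/180 - π/30) = cos 49π/180 cos π/30 + sin 49π/180 sin π/30 = 0.7314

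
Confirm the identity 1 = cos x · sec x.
RHS = cos x · (1/cos x) = 1 = LHS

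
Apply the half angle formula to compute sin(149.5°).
sin(149.5°) = √((1 - cos 299°)/2) = 0.5075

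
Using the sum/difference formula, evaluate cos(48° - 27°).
cos(48° - 27°) = cos 48° cos 27° + sin 48° sin 27° = 0.9336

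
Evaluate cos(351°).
cos(351°) = 0.9877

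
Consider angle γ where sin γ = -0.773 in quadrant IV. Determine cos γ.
cos γ = √(1 - sin²γ) = 0.6344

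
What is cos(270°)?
cos(270°) = 0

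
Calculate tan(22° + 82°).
tan(22° + 82°) = (tan 22° + tan 82°)/(1 - tan 22° tan 82°) = -4.011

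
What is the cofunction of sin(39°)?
sin(39°) = cos(90° - 39°) = cos(51°)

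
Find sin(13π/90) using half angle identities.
sin(13π/90) = √((1 - cos 13π/45)/2) = 0.4384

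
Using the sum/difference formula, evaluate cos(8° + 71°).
cos(8° + 71°) = cos 8° cos 71° - sin 8° sin 71° = 0.1908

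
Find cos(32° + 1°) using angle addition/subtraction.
cos(32° + 1°) = cos 32° cos 1° - sin 32° sin 1° = 0.8387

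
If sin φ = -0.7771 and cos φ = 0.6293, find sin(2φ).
sin(2φ) = 2 sin φ cos φ = -0.9781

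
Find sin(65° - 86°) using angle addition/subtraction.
sin(65° - 86°) = sin 65° cos 86° - cos 65° sin 86° = -0.3584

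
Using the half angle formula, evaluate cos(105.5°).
cos(105.5°) = -√((1 + cos 211°)/2) = -0.2672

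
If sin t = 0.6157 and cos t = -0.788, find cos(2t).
cos(2t) = cos²t - sin²t = 0.2419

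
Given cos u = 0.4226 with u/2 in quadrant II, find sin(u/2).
sin(u/2) = ±√((1 - cos u)/2); positive since u/2 ∈ QII, so sin(u/2) = 0.5373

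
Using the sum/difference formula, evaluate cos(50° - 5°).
cos(50° - 5°) = cos 50° cos 5° + sin 50° sin 5° = √2/2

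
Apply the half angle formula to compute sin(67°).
sin(67°) = √((1 - cos 134°)/2) = 0.9205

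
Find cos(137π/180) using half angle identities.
cos(137π/180) = -√((1 + cos 137π/90)/2) = -0.7314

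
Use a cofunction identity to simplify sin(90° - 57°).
sin(90° - 57°) = cos(57°)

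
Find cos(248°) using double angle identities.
cos(248°) = cos²124° - sin²124° = -0.3746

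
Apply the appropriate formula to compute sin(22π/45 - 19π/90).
sin(22π/45 - 19π/90) = sin 22π/45 cos 19π/90 - cos 22π/45 sin 19π/90 = 0.766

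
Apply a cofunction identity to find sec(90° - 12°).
sec(90° - 12°) = csc(12°) = 4.81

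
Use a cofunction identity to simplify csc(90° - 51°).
csc(90° - 51°) = sec(51°)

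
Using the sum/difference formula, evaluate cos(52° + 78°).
cos(52° + 78°) = cos 52° cos 78° - sin 52° sin 78° = -0.6428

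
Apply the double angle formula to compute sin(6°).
sin(6°) = 2 sin 3° cos 3° = 0.1045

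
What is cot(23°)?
cot(23°) = 2.356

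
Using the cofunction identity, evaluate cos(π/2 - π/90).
cos(π/2 - π/90) = sin(π/90) = 0.0349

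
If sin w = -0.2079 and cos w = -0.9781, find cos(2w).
cos(2w) = cos²w - sin²w = 0.9135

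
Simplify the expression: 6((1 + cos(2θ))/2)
6((1 + cos(2θ))/2) = 6(cos²θ) (using Power reduction)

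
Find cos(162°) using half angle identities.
cos(162°) = -√((1 + cos 324°)/2) = -0.9511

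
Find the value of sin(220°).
sin(220°) = -0.6428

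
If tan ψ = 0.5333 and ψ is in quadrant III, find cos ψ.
cos ψ = -0.8824 (using tan²ψ + 1 = sec²ψ)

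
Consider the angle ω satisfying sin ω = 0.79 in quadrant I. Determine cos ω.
cos ω = √(1 - sin²ω) = 0.6131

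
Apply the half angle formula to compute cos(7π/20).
cos(7π/20) = √((1 + cos 7π/10)/2) = 0.454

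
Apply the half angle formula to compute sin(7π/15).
sin(7π/15) = √((1 - cos 14π/15)/2) = 0.9945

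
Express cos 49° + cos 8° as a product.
cos 49° + cos 8° = 2 cos(28.5°) cos(20.5°)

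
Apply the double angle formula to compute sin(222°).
sin(222°) = 2 sin 111° cos 111° = -0.6691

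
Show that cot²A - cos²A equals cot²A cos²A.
LHS = cos²A/sin²A - cos²A = cos²A(1/sin²A - 1) = cos²A · (1 - sin²A)/sin²A = cos²A · cos²A/sin²A = cos²A · cot²A = RHS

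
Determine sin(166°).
sin(166°) = 0.2419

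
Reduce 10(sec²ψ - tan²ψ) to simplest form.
10(sec²ψ - tan²ψ) = 10 (using Pythagorean identity)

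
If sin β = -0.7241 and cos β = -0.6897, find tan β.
tan β = sin β / cos β = 1.05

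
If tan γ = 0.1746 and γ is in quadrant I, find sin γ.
sin γ = 0.172 (using tan²γ + 1 = sec²γ)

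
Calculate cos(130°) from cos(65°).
cos(130°) = cos²65° - sin²65° = -0.6428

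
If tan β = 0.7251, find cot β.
cot β = 1/tan β = 1.379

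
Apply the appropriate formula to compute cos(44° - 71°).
cos(44° - 71°) = cos 44° cos 71° + sin 44° sin 71° = 0.891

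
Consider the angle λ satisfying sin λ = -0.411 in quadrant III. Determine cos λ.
cos λ = ±√(1 - sin²λ) = -0.9116 (negative in QIII)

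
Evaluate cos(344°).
cos(344°) = 0.9613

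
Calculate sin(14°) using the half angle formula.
sin(14°) = √((1 - cos 28°)/2) = 0.2419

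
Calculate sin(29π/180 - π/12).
sin(29π/180 - π/12) = sin 29π/180 cos π/12 - cos 29π/180 sin π/12 = 0.2419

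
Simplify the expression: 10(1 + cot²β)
10(1 + cot²β) = 10(csc²β) (using Pythagorean identity)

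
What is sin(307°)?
sin(307°) = -0.7986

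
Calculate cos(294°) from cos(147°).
cos(294°) = cos²147° - sin²147° = 0.4067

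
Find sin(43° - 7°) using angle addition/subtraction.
sin(43° - 7°) = sin 43° cos 7° - cos 43° sin 7° = 0.5878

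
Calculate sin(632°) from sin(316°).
sin(632°) = 2 sin 316° cos 316° = -0.9994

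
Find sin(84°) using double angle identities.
sin(84°) = 2 sin 42° cos 42° = 0.9945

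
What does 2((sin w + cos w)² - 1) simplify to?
2((sin w + cos w)² - 1) = 2(sin(2w)) (using Pythagorean + double angle)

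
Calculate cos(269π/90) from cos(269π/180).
cos(269π/90) = cos²269π/180 - sin²269π/180 = -0.9994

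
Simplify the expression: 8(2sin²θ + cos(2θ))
8(2sin²θ + cos(2θ)) = 8 (using Double angle)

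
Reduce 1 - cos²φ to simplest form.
1 - cos²φ = sin²φ (using Pythagorean identity)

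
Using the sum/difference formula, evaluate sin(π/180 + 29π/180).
sin(π/180 + 29π/180) = sin π/180 cos 29π/180 + cos π/180 sin 29π/180 = 1/2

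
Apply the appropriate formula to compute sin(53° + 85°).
sin(53° + 85°) = sin 53° cos 85° + cos 53° sin 85° = 0.6691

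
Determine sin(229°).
sin(229°) = -0.7547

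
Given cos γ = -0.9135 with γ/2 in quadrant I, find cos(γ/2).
cos(γ/2) = ±√((1 + cos γ)/2); positive since γ/2 ∈ QI, so cos(γ/2) = 0.208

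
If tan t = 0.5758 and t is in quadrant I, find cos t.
cos t = 0.8666 (using tan²t + 1 = sec²t)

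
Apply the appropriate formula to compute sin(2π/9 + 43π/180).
sin(2π/9 + 43π/180) = sin 2π/9 cos 43π/180 + cos 2π/9 sin 43π/180 = 0.9925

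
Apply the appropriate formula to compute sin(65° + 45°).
sin(65° + 45°) = sin 65° cos 45° + cos 65° sin 45° = 0.9397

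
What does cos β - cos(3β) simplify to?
cos β - cos(3β) = 2 sin(2β) sin β (using Sum-to-product)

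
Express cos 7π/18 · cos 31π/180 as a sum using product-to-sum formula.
cos 7π/18 cos 31π/180 = (1/2)[cos(7π/18-31π/180) + cos(7π/18+31π/180)]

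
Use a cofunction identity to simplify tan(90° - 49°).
tan(90° - 49°) = cot(49°)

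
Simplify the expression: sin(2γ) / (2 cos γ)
sin(2γ) / (2 cos γ) = sin γ (using Double angle)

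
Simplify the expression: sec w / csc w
sec w / csc w = tan w (using Reciprocal identities)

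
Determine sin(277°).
sin(277°) = -0.9925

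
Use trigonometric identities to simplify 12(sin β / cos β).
12(sin β / cos β) = 12(tan β) (using Quotient identity)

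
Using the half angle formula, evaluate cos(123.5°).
cos(123.5°) = -√((1 + cos 247°)/2) = -0.5519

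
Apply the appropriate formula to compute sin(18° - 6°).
sin(18° - 6°) = sin 18° cos 6° - cos 18° sin 6° = 0.2079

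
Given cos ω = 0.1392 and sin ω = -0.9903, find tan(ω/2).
tan(ω/2) = sin ω / (1 + cos ω) = -0.8693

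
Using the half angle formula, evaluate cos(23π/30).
cos(23π/30) = -√((1 + cos 23π/15)/2) = -0.7431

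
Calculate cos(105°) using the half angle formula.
cos(105°) = -√((1 + cos 210°)/2) = -(√6-√2)/4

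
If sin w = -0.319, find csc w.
csc w = 1/sin w = -3.135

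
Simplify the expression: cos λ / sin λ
cos λ / sin λ = cot λ (using Quotient identity)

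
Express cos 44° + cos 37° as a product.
cos 44° + cos 37° = 2 cos(40.5°) cos(3.5°)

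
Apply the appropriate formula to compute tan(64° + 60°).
tan(64° + 60°) = (tan 64° + tan 60°)/(1 - tan 64° tan 60°) = -1.483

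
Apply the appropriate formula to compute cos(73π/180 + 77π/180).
cos(73π/180 + 77π/180) = cos 73π/180 cos 77π/180 - sin 73π/180 sin 77π/180 = -√3/2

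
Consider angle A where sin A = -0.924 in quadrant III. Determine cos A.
cos A = ±√(1 - sin²A) = -0.3824 (negative in QIII)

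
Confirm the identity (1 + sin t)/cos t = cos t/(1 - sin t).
LHS = (1 + sin t)(1 - sin t) / (cos t(1 - sin t)) = (1 - sin²t) / (cos t(1 - sin t)) = cos²t / (cos t(1 - sin t)) = cos t/(1 - sin t) = RHS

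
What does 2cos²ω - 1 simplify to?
2cos²ω - 1 = cos(2ω) (using Double angle)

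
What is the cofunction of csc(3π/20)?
csc(3π/20) = sec(π/2 - 3π/20) = sec(7π/20)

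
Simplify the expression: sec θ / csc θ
sec θ / csc θ = tan θ (using Reciprocal identities)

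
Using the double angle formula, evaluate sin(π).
sin(π) = 2 sin π/2 cos π/2 = 0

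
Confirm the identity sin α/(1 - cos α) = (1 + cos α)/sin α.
LHS = sin α(1 + cos α) / ((1 - cos α)(1 + cos α)) = sin α(1 + cos α) / (1 - cos²α) = sin α(1 + cos α) / sin²α = (1 + cos α)/sin α = RHS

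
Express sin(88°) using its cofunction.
sin(88°) = cos(90° - 88°) = cos(2°)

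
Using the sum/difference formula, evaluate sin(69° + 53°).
sin(69° + 53°) = sin 69° cos 53° + cos 69° sin 53° = 0.848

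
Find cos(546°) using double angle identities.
cos(546°) = cos²273° - sin²273° = -0.9945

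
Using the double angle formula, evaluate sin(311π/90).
sin(311π/90) = 2 sin 311π/180 cos 311π/180 = -0.9903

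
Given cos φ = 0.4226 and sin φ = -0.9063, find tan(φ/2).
tan(φ/2) = sin φ / (1 + cos φ) = -0.6371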